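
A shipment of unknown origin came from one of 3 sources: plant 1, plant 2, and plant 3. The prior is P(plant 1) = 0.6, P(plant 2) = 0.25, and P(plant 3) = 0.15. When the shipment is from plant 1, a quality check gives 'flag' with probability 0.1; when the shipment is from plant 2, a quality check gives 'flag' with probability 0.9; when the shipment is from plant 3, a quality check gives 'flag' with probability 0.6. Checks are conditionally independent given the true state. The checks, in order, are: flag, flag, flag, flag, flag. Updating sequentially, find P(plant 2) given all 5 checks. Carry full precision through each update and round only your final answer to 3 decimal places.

Apply Bayes' rule sequentially, carrying P(plant 2) forward.
After 'flag': normaliser = 0.1·0.6000 + 0.9·0.2500 + 0.6·0.1500; P(plant 1) ≈ 0.1600, P(plant 2) ≈ 0.6000, P(plant 3) ≈ 0.2400
After 'flag': normaliser = 0.1·0.1600 + 0.9·0.6000 + 0.6·0.2400; P(plant 1) ≈ 0.0229, P(plant 2) ≈ 0.7714, P(plant 3) ≈ 0.2057
After 'flag': normaliser = 0.1·0.0229 + 0.9·0.7714 + 0.6·0.2057; P(plant 1) ≈ 0.0028, P(plant 2) ≈ 0.8467, P(plant 3) ≈ 0.1505
After 'flag': normaliser = 0.1·0.0028 + 0.9·0.8467 + 0.6·0.1505; P(plant 1) ≈ 0.0003, P(plant 2) ≈ 0.8937, P(plant 3) ≈ 0.1059
After 'flag': normaliser = 0.1·0.0003 + 0.9·0.8937 + 0.6·0.1059; P(plant 1) ≈ 0.0000, P(plant 2) ≈ 0.9267, P(plant 3) ≈ 0.0732

0.927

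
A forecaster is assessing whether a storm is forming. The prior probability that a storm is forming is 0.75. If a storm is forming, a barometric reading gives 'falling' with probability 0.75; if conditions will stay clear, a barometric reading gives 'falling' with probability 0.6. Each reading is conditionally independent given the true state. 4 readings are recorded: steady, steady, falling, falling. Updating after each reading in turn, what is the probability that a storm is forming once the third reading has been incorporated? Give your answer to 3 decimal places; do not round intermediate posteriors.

0.594

After 'steady': P(storm) = 0.25·0.7500 / (0.25·0.7500 + 0.4·0.2500) ≈ 0.6522
After 'steady': P(storm) = 0.25·0.6522 / (0.25·0.6522 + 0.4·0.3478) ≈ 0.5396
After 'falling': P(storm) = 0.75·0.5396 / (0.75·0.5396 + 0.6·0.4604) ≈ 0.5943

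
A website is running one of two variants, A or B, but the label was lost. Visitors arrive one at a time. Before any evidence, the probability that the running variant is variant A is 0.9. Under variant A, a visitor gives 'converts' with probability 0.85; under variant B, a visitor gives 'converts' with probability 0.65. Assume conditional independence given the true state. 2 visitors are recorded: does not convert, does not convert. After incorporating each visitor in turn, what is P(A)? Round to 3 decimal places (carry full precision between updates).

After 'does not convert': P(A) = 0.15·0.9000 / (0.15·0.9000 + 0.35·0.1000) ≈ 0.7941
After 'does not convert': P(A) = 0.15·0.7941 / (0.15·0.7941 + 0.35·0.2059) ≈ 0.6231

0.623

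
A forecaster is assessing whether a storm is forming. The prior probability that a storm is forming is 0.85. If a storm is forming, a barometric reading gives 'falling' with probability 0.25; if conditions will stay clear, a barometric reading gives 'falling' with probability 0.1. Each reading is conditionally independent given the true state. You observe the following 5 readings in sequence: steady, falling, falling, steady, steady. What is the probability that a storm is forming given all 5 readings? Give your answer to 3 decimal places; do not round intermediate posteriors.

0.953

Each posterior becomes the prior for the next update.
After 'steady': P(storm) = 0.75·0.8500 / (0.75·0.8500 + 0.9·0.1500) ≈ 0.8252
After 'falling': P(storm) = 0.25·0.8252 / (0.25·0.8252 + 0.1·0.1748) ≈ 0.9219
After 'falling': P(storm) = 0.25·0.9219 / (0.25·0.9219 + 0.1·0.0781) ≈ 0.9672
After 'steady': P(storm) = 0.75·0.9672 / (0.75·0.9672 + 0.9·0.0328) ≈ 0.9609
After 'steady': P(storm) = 0.75·0.9609 / (0.75·0.9609 + 0.9·0.0391) ≈ 0.9535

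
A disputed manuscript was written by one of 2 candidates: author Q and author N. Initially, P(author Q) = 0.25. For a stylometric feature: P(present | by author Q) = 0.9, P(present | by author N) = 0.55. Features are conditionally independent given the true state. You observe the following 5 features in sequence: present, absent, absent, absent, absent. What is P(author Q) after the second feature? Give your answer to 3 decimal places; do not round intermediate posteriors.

0.108

After 'present': P(author Q) = 0.9·0.2500 / (0.9·0.2500 + 0.55·0.7500) ≈ 0.3529
After 'absent': P(author Q) = 0.1·0.3529 / (0.1·0.3529 + 0.45·0.6471) ≈ 0.1081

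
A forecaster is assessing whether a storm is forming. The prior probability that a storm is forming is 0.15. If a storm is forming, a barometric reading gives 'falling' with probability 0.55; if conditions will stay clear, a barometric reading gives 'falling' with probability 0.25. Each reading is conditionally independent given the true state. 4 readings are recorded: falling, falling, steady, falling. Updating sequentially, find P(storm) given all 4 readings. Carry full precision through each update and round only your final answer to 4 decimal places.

0.5300

Each posterior becomes the prior for the next update.
After 'falling': P(storm) = 0.55·0.1500 / (0.55·0.1500 + 0.25·0.8500) ≈ 0.2797
After 'falling': P(storm) = 0.55·0.2797 / (0.55·0.2797 + 0.25·0.7203) ≈ 0.4607
After 'steady': P(storm) = 0.45·0.4607 / (0.45·0.4607 + 0.75·0.5393) ≈ 0.3388
After 'falling': P(storm) = 0.55·0.3388 / (0.55·0.3388 + 0.25·0.6612) ≈ 0.5300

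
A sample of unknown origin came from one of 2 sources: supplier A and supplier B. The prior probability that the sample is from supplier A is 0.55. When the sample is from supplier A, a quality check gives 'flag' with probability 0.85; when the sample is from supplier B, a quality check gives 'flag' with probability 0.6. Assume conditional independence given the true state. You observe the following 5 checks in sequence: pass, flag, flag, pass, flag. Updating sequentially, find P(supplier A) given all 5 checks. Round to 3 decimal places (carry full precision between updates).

0.328

Each posterior becomes the prior for the next update.
After 'pass': P(supplier A) = 0.15·0.5500 / (0.15·0.5500 + 0.4·0.4500) ≈ 0.3143
After 'flag': P(supplier A) = 0.85·0.3143 / (0.85·0.3143 + 0.6·0.6857) ≈ 0.3937
After 'flag': P(supplier A) = 0.85·0.3937 / (0.85·0.3937 + 0.6·0.6063) ≈ 0.4791
After 'pass': P(supplier A) = 0.15·0.4791 / (0.15·0.4791 + 0.4·0.5209) ≈ 0.2565
After 'flag': P(supplier A) = 0.85·0.2565 / (0.85·0.2565 + 0.6·0.7435) ≈ 0.3283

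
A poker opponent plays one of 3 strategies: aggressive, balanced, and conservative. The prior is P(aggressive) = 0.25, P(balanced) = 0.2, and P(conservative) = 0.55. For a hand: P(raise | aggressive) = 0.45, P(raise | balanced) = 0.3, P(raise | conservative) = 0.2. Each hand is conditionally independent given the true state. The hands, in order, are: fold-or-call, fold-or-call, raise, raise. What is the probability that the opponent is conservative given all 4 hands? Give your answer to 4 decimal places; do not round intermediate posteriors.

After 'fold-or-call': normaliser = 0.55·0.2500 + 0.7·0.2000 + 0.8·0.5500; P(aggressive) ≈ 0.1916, P(balanced) ≈ 0.1951, P(conservative) ≈ 0.6132
After 'fold-or-call': normaliser = 0.55·0.1916 + 0.7·0.1951 + 0.8·0.6132; P(aggressive) ≈ 0.1439, P(balanced) ≈ 0.1864, P(conservative) ≈ 0.6697
After 'raise': normaliser = 0.45·0.1439 + 0.3·0.1864 + 0.2·0.6697; P(aggressive) ≈ 0.2543, P(balanced) ≈ 0.2197, P(conservative) ≈ 0.5260
After 'raise': normaliser = 0.45·0.2543 + 0.3·0.2197 + 0.2·0.5260; P(aggressive) ≈ 0.4007, P(balanced) ≈ 0.2308, P(conservative) ≈ 0.3685

0.3685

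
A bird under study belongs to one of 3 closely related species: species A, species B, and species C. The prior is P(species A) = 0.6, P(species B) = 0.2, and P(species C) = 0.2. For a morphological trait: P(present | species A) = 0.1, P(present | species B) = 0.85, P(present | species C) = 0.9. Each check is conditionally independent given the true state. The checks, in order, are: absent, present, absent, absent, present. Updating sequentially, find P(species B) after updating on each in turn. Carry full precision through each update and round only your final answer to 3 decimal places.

0.097

After 'absent': normaliser = 0.9·0.6000 + 0.15·0.2000 + 0.1·0.2000; P(species A) ≈ 0.9153, P(species B) ≈ 0.0508, P(species C) ≈ 0.0339
After 'present': normaliser = 0.1·0.9153 + 0.85·0.0508 + 0.9·0.0339; P(species A) ≈ 0.5538, P(species B) ≈ 0.2615, P(species C) ≈ 0.1846
After 'absent': normaliser = 0.9·0.5538 + 0.15·0.2615 + 0.1·0.1846; P(species A) ≈ 0.8963, P(species B) ≈ 0.0705, P(species C) ≈ 0.0332
After 'absent': normaliser = 0.9·0.8963 + 0.15·0.0705 + 0.1·0.0332; P(species A) ≈ 0.9831, P(species B) ≈ 0.0129, P(species C) ≈ 0.0040
After 'present': normaliser = 0.1·0.9831 + 0.85·0.0129 + 0.9·0.0040; P(species A) ≈ 0.8707, P(species B) ≈ 0.0971, P(species C) ≈ 0.0322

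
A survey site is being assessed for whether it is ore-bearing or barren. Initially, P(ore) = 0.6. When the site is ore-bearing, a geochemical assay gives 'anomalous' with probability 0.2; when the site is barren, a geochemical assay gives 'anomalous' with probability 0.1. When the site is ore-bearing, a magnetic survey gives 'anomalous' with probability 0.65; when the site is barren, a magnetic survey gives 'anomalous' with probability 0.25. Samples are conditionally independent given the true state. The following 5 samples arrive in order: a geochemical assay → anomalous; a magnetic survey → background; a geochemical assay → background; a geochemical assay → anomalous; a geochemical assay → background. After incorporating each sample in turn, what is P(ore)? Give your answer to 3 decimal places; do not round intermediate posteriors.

After a geochemical assay='anomalous': P(ore) = 0.2·0.6000 / (0.2·0.6000 + 0.1·0.4000) ≈ 0.7500
After a magnetic survey='background': P(ore) = 0.35·0.7500 / (0.35·0.7500 + 0.75·0.2500) ≈ 0.5833
After a geochemical assay='background': P(ore) = 0.8·0.5833 / (0.8·0.5833 + 0.9·0.4167) ≈ 0.5545
After a geochemical assay='anomalous': P(ore) = 0.2·0.5545 / (0.2·0.5545 + 0.1·0.4455) ≈ 0.7134
After a geochemical assay='background': P(ore) = 0.8·0.7134 / (0.8·0.7134 + 0.9·0.2866) ≈ 0.6887

0.689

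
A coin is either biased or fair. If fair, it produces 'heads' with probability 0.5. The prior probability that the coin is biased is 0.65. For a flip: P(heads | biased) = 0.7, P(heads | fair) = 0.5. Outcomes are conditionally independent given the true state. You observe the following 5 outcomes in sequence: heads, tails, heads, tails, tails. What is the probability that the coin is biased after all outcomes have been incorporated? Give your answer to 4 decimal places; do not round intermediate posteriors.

After 'heads': P(biased) = 0.7·0.6500 / (0.7·0.6500 + 0.5·0.3500) ≈ 0.7222
After 'tails': P(biased) = 0.3·0.7222 / (0.3·0.7222 + 0.5·0.2778) ≈ 0.6094
After 'heads': P(biased) = 0.7·0.6094 / (0.7·0.6094 + 0.5·0.3906) ≈ 0.6859
After 'tails': P(biased) = 0.3·0.6859 / (0.3·0.6859 + 0.5·0.3141) ≈ 0.5672
After 'tails': P(biased) = 0.3·0.5672 / (0.3·0.5672 + 0.5·0.4328) ≈ 0.4402

0.4402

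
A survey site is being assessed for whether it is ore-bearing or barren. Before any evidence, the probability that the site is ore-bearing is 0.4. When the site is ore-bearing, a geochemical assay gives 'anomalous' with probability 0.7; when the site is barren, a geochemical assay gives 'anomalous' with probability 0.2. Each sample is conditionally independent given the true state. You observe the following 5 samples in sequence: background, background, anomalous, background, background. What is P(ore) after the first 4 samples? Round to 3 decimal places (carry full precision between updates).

0.110

After 'background': P(ore) = 0.3·0.4000 / (0.3·0.4000 + 0.8·0.6000) ≈ 0.2000
After 'background': P(ore) = 0.3·0.2000 / (0.3·0.2000 + 0.8·0.8000) ≈ 0.0857
After 'anomalous': P(ore) = 0.7·0.0857 / (0.7·0.0857 + 0.2·0.9143) ≈ 0.2471
After 'background': P(ore) = 0.3·0.2471 / (0.3·0.2471 + 0.8·0.7529) ≈ 0.1096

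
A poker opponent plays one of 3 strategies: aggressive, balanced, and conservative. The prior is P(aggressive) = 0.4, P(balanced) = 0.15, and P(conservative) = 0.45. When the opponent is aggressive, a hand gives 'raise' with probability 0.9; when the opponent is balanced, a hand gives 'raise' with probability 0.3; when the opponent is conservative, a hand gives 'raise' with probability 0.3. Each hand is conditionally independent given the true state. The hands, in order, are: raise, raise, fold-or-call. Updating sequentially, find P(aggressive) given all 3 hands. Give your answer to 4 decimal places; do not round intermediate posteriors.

0.4615

After 'raise': normaliser = 0.9·0.4000 + 0.3·0.1500 + 0.3·0.4500; P(aggressive) ≈ 0.6667, P(balanced) ≈ 0.0833, P(conservative) ≈ 0.2500
After 'raise': normaliser = 0.9·0.6667 + 0.3·0.0833 + 0.3·0.2500; P(aggressive) ≈ 0.8571, P(balanced) ≈ 0.0357, P(conservative) ≈ 0.1071
After 'fold-or-call': normaliser = 0.1·0.8571 + 0.7·0.0357 + 0.7·0.1071; P(aggressive) ≈ 0.4615, P(balanced) ≈ 0.1346, P(conservative) ≈ 0.4038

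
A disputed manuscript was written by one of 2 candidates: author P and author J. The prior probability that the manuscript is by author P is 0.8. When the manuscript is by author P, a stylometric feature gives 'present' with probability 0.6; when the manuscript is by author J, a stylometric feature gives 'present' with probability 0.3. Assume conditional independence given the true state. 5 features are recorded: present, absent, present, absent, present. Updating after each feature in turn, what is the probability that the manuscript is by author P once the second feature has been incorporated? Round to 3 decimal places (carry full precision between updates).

After 'present': P(author P) = 0.6·0.8000 / (0.6·0.8000 + 0.3·0.2000) ≈ 0.8889
After 'absent': P(author P) = 0.4·0.8889 / (0.4·0.8889 + 0.7·0.1111) ≈ 0.8205

0.821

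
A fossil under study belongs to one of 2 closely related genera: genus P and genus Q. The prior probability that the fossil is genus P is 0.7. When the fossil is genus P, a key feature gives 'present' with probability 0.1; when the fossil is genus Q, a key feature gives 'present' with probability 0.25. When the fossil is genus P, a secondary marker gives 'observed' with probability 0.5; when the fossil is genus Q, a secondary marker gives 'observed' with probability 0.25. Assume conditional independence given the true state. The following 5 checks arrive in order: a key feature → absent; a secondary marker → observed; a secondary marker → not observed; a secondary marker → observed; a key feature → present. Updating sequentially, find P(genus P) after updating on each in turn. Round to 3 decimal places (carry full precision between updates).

0.749

After a key feature='absent': P(genus P) = 0.9·0.7000 / (0.9·0.7000 + 0.75·0.3000) ≈ 0.7368
After a secondary marker='observed': P(genus P) = 0.5·0.7368 / (0.5·0.7368 + 0.25·0.2632) ≈ 0.8485
After a secondary marker='not observed': P(genus P) = 0.5·0.8485 / (0.5·0.8485 + 0.75·0.1515) ≈ 0.7887
After a secondary marker='observed': P(genus P) = 0.5·0.7887 / (0.5·0.7887 + 0.25·0.2113) ≈ 0.8819
After a key feature='present': P(genus P) = 0.1·0.8819 / (0.1·0.8819 + 0.25·0.1181) ≈ 0.7492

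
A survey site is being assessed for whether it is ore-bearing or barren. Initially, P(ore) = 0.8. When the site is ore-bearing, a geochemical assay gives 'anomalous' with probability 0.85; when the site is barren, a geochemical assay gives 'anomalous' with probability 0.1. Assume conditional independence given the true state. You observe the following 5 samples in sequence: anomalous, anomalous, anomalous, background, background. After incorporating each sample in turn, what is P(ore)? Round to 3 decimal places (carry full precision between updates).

After 'anomalous': P(ore) = 0.85·0.8000 / (0.85·0.8000 + 0.1·0.2000) ≈ 0.9714
After 'anomalous': P(ore) = 0.85·0.9714 / (0.85·0.9714 + 0.1·0.0286) ≈ 0.9966
After 'anomalous': P(ore) = 0.85·0.9966 / (0.85·0.9966 + 0.1·0.0034) ≈ 0.9996
After 'background': P(ore) = 0.15·0.9996 / (0.15·0.9996 + 0.9·0.0004) ≈ 0.9976
After 'background': P(ore) = 0.15·0.9976 / (0.15·0.9976 + 0.9·0.0024) ≈ 0.9856

0.986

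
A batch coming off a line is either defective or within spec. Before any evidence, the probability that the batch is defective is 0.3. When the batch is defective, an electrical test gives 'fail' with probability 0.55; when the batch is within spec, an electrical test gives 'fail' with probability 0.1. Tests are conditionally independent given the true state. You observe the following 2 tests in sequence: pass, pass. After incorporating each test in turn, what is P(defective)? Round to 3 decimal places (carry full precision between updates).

0.097

After 'pass': P(defective) = 0.45·0.3000 / (0.45·0.3000 + 0.9·0.7000) ≈ 0.1765
After 'pass': P(defective) = 0.45·0.1765 / (0.45·0.1765 + 0.9·0.8235) ≈ 0.0968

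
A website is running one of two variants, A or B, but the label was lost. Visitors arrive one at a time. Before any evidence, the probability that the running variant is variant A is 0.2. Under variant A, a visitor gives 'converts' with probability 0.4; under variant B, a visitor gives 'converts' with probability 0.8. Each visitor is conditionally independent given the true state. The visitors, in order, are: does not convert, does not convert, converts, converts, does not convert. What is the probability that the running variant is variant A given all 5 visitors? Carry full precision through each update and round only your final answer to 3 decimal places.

Each posterior becomes the prior for the next update.
After 'does not convert': P(A) = 0.6·0.2000 / (0.6·0.2000 + 0.2·0.8000) ≈ 0.4286
After 'does not convert': P(A) = 0.6·0.4286 / (0.6·0.4286 + 0.2·0.5714) ≈ 0.6923
After 'converts': P(A) = 0.4·0.6923 / (0.4·0.6923 + 0.8·0.3077) ≈ 0.5294
After 'converts': P(A) = 0.4·0.5294 / (0.4·0.5294 + 0.8·0.4706) ≈ 0.3600
After 'does not convert': P(A) = 0.6·0.3600 / (0.6·0.3600 + 0.2·0.6400) ≈ 0.6279

0.628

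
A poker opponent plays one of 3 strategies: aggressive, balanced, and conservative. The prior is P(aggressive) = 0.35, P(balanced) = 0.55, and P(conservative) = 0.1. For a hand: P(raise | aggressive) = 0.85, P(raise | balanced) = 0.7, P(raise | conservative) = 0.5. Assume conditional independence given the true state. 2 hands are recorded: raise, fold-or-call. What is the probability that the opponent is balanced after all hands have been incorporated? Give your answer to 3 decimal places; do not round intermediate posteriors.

After 'raise': normaliser = 0.85·0.3500 + 0.7·0.5500 + 0.5·0.1000; P(aggressive) ≈ 0.4061, P(balanced) ≈ 0.5256, P(conservative) ≈ 0.0683
After 'fold-or-call': normaliser = 0.15·0.4061 + 0.3·0.5256 + 0.5·0.0683; P(aggressive) ≈ 0.2411, P(balanced) ≈ 0.6239, P(conservative) ≈ 0.1350

0.624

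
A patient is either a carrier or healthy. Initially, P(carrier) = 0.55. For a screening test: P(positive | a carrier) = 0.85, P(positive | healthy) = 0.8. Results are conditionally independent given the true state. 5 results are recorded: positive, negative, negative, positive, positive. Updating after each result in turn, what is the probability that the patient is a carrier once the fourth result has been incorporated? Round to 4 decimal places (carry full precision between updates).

After 'positive': P(carrier) = 0.85·0.5500 / (0.85·0.5500 + 0.8·0.4500) ≈ 0.5650
After 'negative': P(carrier) = 0.15·0.5650 / (0.15·0.5650 + 0.2·0.4350) ≈ 0.4934
After 'negative': P(carrier) = 0.15·0.4934 / (0.15·0.4934 + 0.2·0.5066) ≈ 0.4221
After 'positive': P(carrier) = 0.85·0.4221 / (0.85·0.4221 + 0.8·0.5779) ≈ 0.4370

0.4370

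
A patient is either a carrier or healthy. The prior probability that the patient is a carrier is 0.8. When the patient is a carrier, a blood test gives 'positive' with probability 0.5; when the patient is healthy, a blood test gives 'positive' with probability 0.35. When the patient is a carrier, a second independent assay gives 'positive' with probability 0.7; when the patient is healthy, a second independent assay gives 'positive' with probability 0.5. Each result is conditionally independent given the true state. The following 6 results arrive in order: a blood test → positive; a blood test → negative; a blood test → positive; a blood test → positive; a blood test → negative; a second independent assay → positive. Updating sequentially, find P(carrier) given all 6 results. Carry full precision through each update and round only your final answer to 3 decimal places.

0.906

After a blood test='positive': P(carrier) = 0.5·0.8000 / (0.5·0.8000 + 0.35·0.2000) ≈ 0.8511
After a blood test='negative': P(carrier) = 0.5·0.8511 / (0.5·0.8511 + 0.65·0.1489) ≈ 0.8147
After a blood test='positive': P(carrier) = 0.5·0.8147 / (0.5·0.8147 + 0.35·0.1853) ≈ 0.8626
After a blood test='positive': P(carrier) = 0.5·0.8626 / (0.5·0.8626 + 0.35·0.1374) ≈ 0.8997
After a blood test='negative': P(carrier) = 0.5·0.8997 / (0.5·0.8997 + 0.65·0.1003) ≈ 0.8734
After a second independent assay='positive': P(carrier) = 0.7·0.8734 / (0.7·0.8734 + 0.5·0.1266) ≈ 0.9062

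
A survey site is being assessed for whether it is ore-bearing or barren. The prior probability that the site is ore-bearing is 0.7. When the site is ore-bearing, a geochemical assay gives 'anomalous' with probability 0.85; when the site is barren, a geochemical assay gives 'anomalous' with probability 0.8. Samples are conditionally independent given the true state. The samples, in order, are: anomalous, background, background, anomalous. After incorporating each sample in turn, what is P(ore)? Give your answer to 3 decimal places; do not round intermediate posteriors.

0.597

After 'anomalous': P(ore) = 0.85·0.7000 / (0.85·0.7000 + 0.8·0.3000) ≈ 0.7126
After 'background': P(ore) = 0.15·0.7126 / (0.15·0.7126 + 0.2·0.2874) ≈ 0.6503
After 'background': P(ore) = 0.15·0.6503 / (0.15·0.6503 + 0.2·0.3497) ≈ 0.5824
After 'anomalous': P(ore) = 0.85·0.5824 / (0.85·0.5824 + 0.8·0.4176) ≈ 0.5970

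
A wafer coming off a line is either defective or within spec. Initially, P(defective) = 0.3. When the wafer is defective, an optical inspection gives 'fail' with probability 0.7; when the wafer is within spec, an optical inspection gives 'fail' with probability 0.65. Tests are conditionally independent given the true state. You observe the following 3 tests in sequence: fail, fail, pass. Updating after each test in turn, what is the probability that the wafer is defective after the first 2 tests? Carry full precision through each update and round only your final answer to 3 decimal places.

0.332

After 'fail': P(defective) = 0.7·0.3000 / (0.7·0.3000 + 0.65·0.7000) ≈ 0.3158
After 'fail': P(defective) = 0.7·0.3158 / (0.7·0.3158 + 0.65·0.6842) ≈ 0.3320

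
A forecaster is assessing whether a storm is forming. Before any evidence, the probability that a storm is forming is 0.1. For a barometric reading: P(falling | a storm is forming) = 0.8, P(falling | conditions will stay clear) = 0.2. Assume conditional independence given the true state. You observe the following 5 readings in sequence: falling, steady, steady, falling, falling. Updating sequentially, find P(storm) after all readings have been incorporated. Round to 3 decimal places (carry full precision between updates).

After 'falling': P(storm) = 0.8·0.1000 / (0.8·0.1000 + 0.2·0.9000) ≈ 0.3077
After 'steady': P(storm) = 0.2·0.3077 / (0.2·0.3077 + 0.8·0.6923) ≈ 0.1000
After 'steady': P(storm) = 0.2·0.1000 / (0.2·0.1000 + 0.8·0.9000) ≈ 0.0270
After 'falling': P(storm) = 0.8·0.0270 / (0.8·0.0270 + 0.2·0.9730) ≈ 0.1000
After 'falling': P(storm) = 0.8·0.1000 / (0.8·0.1000 + 0.2·0.9000) ≈ 0.3077

0.308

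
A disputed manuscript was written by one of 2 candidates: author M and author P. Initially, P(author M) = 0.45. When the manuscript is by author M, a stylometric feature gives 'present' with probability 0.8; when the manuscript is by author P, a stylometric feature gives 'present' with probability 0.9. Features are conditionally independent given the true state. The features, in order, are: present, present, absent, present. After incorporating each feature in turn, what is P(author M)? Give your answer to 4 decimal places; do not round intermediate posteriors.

Each posterior becomes the prior for the next update.
After 'present': P(author M) = 0.8·0.4500 / (0.8·0.4500 + 0.9·0.5500) ≈ 0.4211
After 'present': P(author M) = 0.8·0.4211 / (0.8·0.4211 + 0.9·0.5789) ≈ 0.3926
After 'absent': P(author M) = 0.2·0.3926 / (0.2·0.3926 + 0.1·0.6074) ≈ 0.5639
After 'present': P(author M) = 0.8·0.5639 / (0.8·0.5639 + 0.9·0.4361) ≈ 0.5347

0.5347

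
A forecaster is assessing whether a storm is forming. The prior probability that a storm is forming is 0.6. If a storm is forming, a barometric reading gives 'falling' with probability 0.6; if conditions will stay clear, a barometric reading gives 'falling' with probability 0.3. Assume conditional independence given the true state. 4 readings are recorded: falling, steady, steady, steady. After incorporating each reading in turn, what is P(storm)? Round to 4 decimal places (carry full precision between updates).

0.3589

After 'falling': P(storm) = 0.6·0.6000 / (0.6·0.6000 + 0.3·0.4000) ≈ 0.7500
After 'steady': P(storm) = 0.4·0.7500 / (0.4·0.7500 + 0.7·0.2500) ≈ 0.6316
After 'steady': P(storm) = 0.4·0.6316 / (0.4·0.6316 + 0.7·0.3684) ≈ 0.4948
After 'steady': P(storm) = 0.4·0.4948 / (0.4·0.4948 + 0.7·0.5052) ≈ 0.3589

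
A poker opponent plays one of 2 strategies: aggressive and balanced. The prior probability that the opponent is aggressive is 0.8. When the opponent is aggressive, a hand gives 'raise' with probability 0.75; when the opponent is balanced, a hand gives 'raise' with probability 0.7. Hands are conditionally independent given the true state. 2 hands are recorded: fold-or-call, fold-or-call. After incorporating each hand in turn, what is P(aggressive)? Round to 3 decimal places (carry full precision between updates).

After 'fold-or-call': P(aggressive) = 0.25·0.8000 / (0.25·0.8000 + 0.3·0.2000) ≈ 0.7692
After 'fold-or-call': P(aggressive) = 0.25·0.7692 / (0.25·0.7692 + 0.3·0.2308) ≈ 0.7353

0.735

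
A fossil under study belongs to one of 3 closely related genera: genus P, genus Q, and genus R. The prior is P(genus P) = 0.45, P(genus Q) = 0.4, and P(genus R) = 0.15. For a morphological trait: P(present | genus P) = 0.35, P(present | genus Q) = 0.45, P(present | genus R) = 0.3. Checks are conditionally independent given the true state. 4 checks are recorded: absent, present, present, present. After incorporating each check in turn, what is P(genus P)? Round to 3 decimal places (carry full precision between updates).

Each posterior becomes the prior for the next update.
After 'absent': normaliser = 0.65·0.4500 + 0.55·0.4000 + 0.7·0.1500; P(genus P) ≈ 0.4737, P(genus Q) ≈ 0.3563, P(genus R) ≈ 0.1700
After 'present': normaliser = 0.35·0.4737 + 0.45·0.3563 + 0.3·0.1700; P(genus P) ≈ 0.4396, P(genus Q) ≈ 0.4251, P(genus R) ≈ 0.1353
After 'present': normaliser = 0.35·0.4396 + 0.45·0.4251 + 0.3·0.1353; P(genus P) ≈ 0.3989, P(genus Q) ≈ 0.4959, P(genus R) ≈ 0.1052
After 'present': normaliser = 0.35·0.3989 + 0.45·0.4959 + 0.3·0.1052; P(genus P) ≈ 0.3540, P(genus Q) ≈ 0.5659, P(genus R) ≈ 0.0800

0.354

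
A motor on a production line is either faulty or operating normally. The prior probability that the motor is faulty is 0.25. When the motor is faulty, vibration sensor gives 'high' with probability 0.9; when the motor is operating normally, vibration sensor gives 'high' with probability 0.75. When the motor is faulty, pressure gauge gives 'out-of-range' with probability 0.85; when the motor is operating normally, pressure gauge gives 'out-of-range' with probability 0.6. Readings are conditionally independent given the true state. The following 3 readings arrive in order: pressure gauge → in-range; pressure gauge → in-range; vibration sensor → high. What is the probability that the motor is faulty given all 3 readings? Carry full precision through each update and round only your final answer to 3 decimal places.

Apply Bayes' rule sequentially, carrying P(faulty) forward.
After pressure gauge='in-range': P(faulty) = 0.15·0.2500 / (0.15·0.2500 + 0.4·0.7500) ≈ 0.1111
After pressure gauge='in-range': P(faulty) = 0.15·0.1111 / (0.15·0.1111 + 0.4·0.8889) ≈ 0.0448
After vibration sensor='high': P(faulty) = 0.9·0.0448 / (0.9·0.0448 + 0.75·0.9552) ≈ 0.0533

0.053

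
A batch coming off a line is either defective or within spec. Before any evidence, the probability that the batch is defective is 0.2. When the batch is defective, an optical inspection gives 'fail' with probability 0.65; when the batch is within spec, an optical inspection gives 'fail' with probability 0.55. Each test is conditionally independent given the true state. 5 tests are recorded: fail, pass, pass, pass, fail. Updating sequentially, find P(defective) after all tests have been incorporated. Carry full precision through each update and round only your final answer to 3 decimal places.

After 'fail': P(defective) = 0.65·0.2000 / (0.65·0.2000 + 0.55·0.8000) ≈ 0.2281
After 'pass': P(defective) = 0.35·0.2281 / (0.35·0.2281 + 0.45·0.7719) ≈ 0.1869
After 'pass': P(defective) = 0.35·0.1869 / (0.35·0.1869 + 0.45·0.8131) ≈ 0.1516
After 'pass': P(defective) = 0.35·0.1516 / (0.35·0.1516 + 0.45·0.8484) ≈ 0.1220
After 'fail': P(defective) = 0.65·0.1220 / (0.65·0.1220 + 0.55·0.8780) ≈ 0.1411

0.141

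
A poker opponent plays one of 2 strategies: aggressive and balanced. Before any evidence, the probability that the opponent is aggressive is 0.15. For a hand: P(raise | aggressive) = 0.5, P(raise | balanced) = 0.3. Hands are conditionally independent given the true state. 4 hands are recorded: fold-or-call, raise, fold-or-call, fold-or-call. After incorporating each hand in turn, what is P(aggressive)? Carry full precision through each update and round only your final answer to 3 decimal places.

0.097

After 'fold-or-call': P(aggressive) = 0.5·0.1500 / (0.5·0.1500 + 0.7·0.8500) ≈ 0.1119
After 'raise': P(aggressive) = 0.5·0.1119 / (0.5·0.1119 + 0.3·0.8881) ≈ 0.1736
After 'fold-or-call': P(aggressive) = 0.5·0.1736 / (0.5·0.1736 + 0.7·0.8264) ≈ 0.1305
After 'fold-or-call': P(aggressive) = 0.5·0.1305 / (0.5·0.1305 + 0.7·0.8695) ≈ 0.0968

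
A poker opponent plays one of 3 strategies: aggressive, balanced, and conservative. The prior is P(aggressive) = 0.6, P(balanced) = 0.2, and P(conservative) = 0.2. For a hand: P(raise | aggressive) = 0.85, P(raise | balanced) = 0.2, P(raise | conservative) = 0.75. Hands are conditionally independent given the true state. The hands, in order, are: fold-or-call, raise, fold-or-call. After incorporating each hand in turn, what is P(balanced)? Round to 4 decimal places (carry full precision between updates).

0.5511

Each posterior becomes the prior for the next update.
After 'fold-or-call': normaliser = 0.15·0.6000 + 0.8·0.2000 + 0.25·0.2000; P(aggressive) ≈ 0.3000, P(balanced) ≈ 0.5333, P(conservative) ≈ 0.1667
After 'raise': normaliser = 0.85·0.3000 + 0.2·0.5333 + 0.75·0.1667; P(aggressive) ≈ 0.5240, P(balanced) ≈ 0.2192, P(conservative) ≈ 0.2568
After 'fold-or-call': normaliser = 0.15·0.5240 + 0.8·0.2192 + 0.25·0.2568; P(aggressive) ≈ 0.2470, P(balanced) ≈ 0.5511, P(conservative) ≈ 0.2018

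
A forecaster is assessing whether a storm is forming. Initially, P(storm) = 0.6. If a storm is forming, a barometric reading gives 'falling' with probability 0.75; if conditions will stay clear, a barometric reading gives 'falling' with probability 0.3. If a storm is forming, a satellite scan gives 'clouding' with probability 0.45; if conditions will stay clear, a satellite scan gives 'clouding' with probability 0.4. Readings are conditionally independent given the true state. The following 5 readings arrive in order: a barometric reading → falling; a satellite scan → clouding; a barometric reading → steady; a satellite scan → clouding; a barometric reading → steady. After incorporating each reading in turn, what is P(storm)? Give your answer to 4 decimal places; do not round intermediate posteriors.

0.3771

Each posterior becomes the prior for the next update.
After a barometric reading='falling': P(storm) = 0.75·0.6000 / (0.75·0.6000 + 0.3·0.4000) ≈ 0.7895
After a satellite scan='clouding': P(storm) = 0.45·0.7895 / (0.45·0.7895 + 0.4·0.2105) ≈ 0.8084
After a barometric reading='steady': P(storm) = 0.25·0.8084 / (0.25·0.8084 + 0.7·0.1916) ≈ 0.6011
After a satellite scan='clouding': P(storm) = 0.45·0.6011 / (0.45·0.6011 + 0.4·0.3989) ≈ 0.6289
After a barometric reading='steady': P(storm) = 0.25·0.6289 / (0.25·0.6289 + 0.7·0.3711) ≈ 0.3771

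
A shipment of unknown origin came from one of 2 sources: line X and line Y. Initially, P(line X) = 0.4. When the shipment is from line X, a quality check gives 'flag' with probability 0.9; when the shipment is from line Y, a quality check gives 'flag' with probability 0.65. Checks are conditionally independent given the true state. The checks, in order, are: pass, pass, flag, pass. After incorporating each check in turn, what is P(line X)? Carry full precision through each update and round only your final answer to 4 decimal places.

Each posterior becomes the prior for the next update.
After 'pass': P(line X) = 0.1·0.4000 / (0.1·0.4000 + 0.35·0.6000) ≈ 0.1600
After 'pass': P(line X) = 0.1·0.1600 / (0.1·0.1600 + 0.35·0.8400) ≈ 0.0516
After 'flag': P(line X) = 0.9·0.0516 / (0.9·0.0516 + 0.65·0.9484) ≈ 0.0701
After 'pass': P(line X) = 0.1·0.0701 / (0.1·0.0701 + 0.35·0.9299) ≈ 0.0211

0.0211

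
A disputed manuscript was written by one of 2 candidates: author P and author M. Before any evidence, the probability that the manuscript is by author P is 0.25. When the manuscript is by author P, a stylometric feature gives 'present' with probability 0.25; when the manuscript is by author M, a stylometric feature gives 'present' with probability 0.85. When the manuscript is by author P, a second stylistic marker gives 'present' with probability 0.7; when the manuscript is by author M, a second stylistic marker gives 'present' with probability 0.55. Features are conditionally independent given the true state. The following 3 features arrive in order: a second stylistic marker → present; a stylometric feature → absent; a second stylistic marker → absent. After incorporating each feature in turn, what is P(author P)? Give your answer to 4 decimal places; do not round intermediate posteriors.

Each posterior becomes the prior for the next update.
After a second stylistic marker='present': P(author P) = 0.7·0.2500 / (0.7·0.2500 + 0.55·0.7500) ≈ 0.2979
After a stylometric feature='absent': P(author P) = 0.75·0.2979 / (0.75·0.2979 + 0.15·0.7021) ≈ 0.6796
After a second stylistic marker='absent': P(author P) = 0.3·0.6796 / (0.3·0.6796 + 0.45·0.3204) ≈ 0.5858

0.5858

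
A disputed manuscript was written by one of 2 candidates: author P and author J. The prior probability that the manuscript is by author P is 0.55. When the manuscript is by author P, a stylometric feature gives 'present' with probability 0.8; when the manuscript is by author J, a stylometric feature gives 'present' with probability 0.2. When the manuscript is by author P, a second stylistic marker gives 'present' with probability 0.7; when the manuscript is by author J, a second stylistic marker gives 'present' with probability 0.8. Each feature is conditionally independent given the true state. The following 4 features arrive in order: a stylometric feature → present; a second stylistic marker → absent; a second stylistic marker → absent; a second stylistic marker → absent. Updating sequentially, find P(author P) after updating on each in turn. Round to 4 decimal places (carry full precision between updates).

0.9429

Apply Bayes' rule sequentially, carrying P(author P) forward.
After a stylometric feature='present': P(author P) = 0.8·0.5500 / (0.8·0.5500 + 0.2·0.4500) ≈ 0.8302
After a second stylistic marker='absent': P(author P) = 0.3·0.8302 / (0.3·0.8302 + 0.2·0.1698) ≈ 0.8800
After a second stylistic marker='absent': P(author P) = 0.3·0.8800 / (0.3·0.8800 + 0.2·0.1200) ≈ 0.9167
After a second stylistic marker='absent': P(author P) = 0.3·0.9167 / (0.3·0.9167 + 0.2·0.0833) ≈ 0.9429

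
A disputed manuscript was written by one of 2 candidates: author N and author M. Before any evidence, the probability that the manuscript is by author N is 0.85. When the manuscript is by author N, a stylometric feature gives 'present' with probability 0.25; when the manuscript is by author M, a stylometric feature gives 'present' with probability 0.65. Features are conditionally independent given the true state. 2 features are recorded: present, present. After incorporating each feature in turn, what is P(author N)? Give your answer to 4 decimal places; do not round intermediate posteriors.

After 'present': P(author N) = 0.25·0.8500 / (0.25·0.8500 + 0.65·0.1500) ≈ 0.6855
After 'present': P(author N) = 0.25·0.6855 / (0.25·0.6855 + 0.65·0.3145) ≈ 0.4560

0.4560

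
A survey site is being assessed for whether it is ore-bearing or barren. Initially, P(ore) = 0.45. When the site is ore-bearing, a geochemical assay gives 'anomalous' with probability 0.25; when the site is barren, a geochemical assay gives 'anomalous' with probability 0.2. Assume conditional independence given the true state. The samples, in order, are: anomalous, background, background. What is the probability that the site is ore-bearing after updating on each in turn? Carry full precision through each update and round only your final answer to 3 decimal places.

Each posterior becomes the prior for the next update.
After 'anomalous': P(ore) = 0.25·0.4500 / (0.25·0.4500 + 0.2·0.5500) ≈ 0.5056
After 'background': P(ore) = 0.75·0.5056 / (0.75·0.5056 + 0.8·0.4944) ≈ 0.4895
After 'background': P(ore) = 0.75·0.4895 / (0.75·0.4895 + 0.8·0.5105) ≈ 0.4734

0.473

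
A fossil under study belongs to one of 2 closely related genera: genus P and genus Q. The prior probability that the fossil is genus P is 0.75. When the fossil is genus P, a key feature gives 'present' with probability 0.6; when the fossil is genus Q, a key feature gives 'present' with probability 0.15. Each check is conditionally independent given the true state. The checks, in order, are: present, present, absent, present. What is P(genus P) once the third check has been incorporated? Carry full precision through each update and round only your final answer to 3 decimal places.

0.958

Apply Bayes' rule sequentially, carrying P(genus P) forward.
After 'present': P(genus P) = 0.6·0.7500 / (0.6·0.7500 + 0.15·0.2500) ≈ 0.9231
After 'present': P(genus P) = 0.6·0.9231 / (0.6·0.9231 + 0.15·0.0769) ≈ 0.9796
After 'absent': P(genus P) = 0.4·0.9796 / (0.4·0.9796 + 0.85·0.0204) ≈ 0.9576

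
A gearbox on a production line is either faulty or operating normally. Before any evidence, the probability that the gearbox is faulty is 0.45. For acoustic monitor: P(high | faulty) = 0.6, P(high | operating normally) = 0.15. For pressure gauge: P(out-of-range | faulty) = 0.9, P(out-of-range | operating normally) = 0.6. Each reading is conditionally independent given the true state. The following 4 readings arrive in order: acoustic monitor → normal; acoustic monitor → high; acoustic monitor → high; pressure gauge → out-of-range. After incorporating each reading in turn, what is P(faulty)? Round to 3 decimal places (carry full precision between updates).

After acoustic monitor='normal': P(faulty) = 0.4·0.4500 / (0.4·0.4500 + 0.85·0.5500) ≈ 0.2780
After acoustic monitor='high': P(faulty) = 0.6·0.2780 / (0.6·0.2780 + 0.15·0.7220) ≈ 0.6063
After acoustic monitor='high': P(faulty) = 0.6·0.6063 / (0.6·0.6063 + 0.15·0.3937) ≈ 0.8603
After pressure gauge='out-of-range': P(faulty) = 0.9·0.8603 / (0.9·0.8603 + 0.6·0.1397) ≈ 0.9023

0.902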